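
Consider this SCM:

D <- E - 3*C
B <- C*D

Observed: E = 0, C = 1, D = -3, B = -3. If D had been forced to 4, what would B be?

The intervention breaks the incoming arrows to D: D <- E - 3*C no longer applies, and D = 4.
B = C*D  [with C=1, D=4]  = 4

4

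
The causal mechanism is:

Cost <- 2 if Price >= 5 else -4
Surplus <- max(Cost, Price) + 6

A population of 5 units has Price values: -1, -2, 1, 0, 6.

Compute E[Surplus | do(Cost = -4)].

The intervention sets Cost=-4 in all 5 units regardless of Price. Recomputing Surplus per unit gives 5, 4, 7, 6, 12; average 6.8.

6.8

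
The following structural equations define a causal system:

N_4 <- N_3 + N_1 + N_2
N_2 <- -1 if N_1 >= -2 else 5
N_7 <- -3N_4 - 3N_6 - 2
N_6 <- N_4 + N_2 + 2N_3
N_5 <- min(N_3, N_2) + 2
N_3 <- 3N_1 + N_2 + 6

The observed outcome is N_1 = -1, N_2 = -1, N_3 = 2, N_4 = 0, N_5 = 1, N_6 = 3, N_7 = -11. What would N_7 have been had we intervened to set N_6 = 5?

Intervening sets N_6 = 5 and removes its equation (N_6 <- N_4 + N_2 + 2N_3).
N_2 = -1 if N_1 >= -2 else 5  [with N_1=-1]  = -1
N_3 = 3N_1 + N_2 + 6  [with N_1=-1, N_2=-1]  = 2
N_4 = N_3 + N_1 + N_2  [with N_3=2, N_1=-1, N_2=-1]  = 0
N_7 = -3N_4 - 3N_6 - 2  [with N_4=0, N_6=5]  = -17

-17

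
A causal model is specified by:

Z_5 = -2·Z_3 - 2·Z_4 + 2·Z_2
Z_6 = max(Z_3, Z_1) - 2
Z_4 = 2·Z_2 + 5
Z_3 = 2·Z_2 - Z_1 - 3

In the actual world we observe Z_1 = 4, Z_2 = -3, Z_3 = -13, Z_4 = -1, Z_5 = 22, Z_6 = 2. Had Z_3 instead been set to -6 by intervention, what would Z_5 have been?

8

do(Z_3=-6) replaces the equation Z_3 = 2·Z_2 - Z_1 - 3 with the constant Z_3 = -6.
Z_4 = 2·Z_2 + 5  [with Z_2=-3]  = -1
Z_5 = -2·Z_3 - 2·Z_4 + 2·Z_2  [with Z_3=-6, Z_4=-1, Z_2=-3]  = 8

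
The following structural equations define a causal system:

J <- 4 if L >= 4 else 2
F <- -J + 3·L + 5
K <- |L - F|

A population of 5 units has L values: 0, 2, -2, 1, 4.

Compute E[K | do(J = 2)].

Under do(J=2), J's equation is replaced by J=2 for every unit. Per-unit K: 3, 7, 1, 5, 11. Mean = 5.4.

5.4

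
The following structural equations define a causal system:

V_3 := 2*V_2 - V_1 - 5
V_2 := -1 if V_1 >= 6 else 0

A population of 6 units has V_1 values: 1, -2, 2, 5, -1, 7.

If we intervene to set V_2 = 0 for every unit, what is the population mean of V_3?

Under do(V_2=0), V_2's equation is replaced by V_2=0 for every unit. Per-unit V_3: -6, -3, -7, -10, -4, -12. Mean = -7.

-7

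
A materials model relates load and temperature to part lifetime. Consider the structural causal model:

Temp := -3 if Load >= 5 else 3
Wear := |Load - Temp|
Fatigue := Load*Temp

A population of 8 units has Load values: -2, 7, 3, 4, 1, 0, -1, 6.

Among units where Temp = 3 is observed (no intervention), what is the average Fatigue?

Observing Temp=3 restricts to units where Temp's equation naturally yields 3: Load ∈ {-2, 3, 4, 1, 0, -1}. In that subpopulation Fatigue = -6, 9, 12, 3, 0, -3, mean 2.5.

2.5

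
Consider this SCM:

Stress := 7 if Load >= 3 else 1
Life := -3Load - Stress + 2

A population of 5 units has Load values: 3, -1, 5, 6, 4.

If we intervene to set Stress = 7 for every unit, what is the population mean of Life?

-15.2

Under do(Stress=7), Stress's equation is replaced by Stress=7 for every unit. Per-unit Life: -14, -2, -20, -23, -17. Mean = -15.2.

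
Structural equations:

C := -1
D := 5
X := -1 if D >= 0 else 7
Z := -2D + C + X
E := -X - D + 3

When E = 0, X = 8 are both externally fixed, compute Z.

-3

Under do(E = 0, X = 8), each intervened variable's structural equation is replaced by its fixed value.
Z = -2D + C + X  [with D=5, C=-1, X=8]  = -3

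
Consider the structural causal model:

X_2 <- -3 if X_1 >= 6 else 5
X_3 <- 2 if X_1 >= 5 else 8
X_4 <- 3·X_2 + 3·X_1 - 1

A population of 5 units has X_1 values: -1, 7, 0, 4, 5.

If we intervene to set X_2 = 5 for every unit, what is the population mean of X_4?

Every unit gets X_2=5 under the intervention. X_4 values become 11, 35, 14, 26, 29; E[X_4|do(X_2=5)] = 23.

23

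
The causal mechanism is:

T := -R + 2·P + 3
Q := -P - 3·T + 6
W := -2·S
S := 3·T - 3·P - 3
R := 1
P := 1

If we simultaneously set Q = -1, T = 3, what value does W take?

The joint intervention fixes Q = -1, T = 3, removing each variable's own equation.
S = 3·T - 3·P - 3  [with T=3, P=1]  = 3
W = -2·S  [with S=3]  = -6

-6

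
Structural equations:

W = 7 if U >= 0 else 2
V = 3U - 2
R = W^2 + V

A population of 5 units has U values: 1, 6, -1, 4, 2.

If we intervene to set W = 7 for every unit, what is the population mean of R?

54.2

The intervention sets W=7 in all 5 units regardless of U. Recomputing R per unit gives 50, 65, 44, 59, 53; average 54.2.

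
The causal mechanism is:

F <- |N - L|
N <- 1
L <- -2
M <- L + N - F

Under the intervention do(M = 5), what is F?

3

Under do(M=5), the mechanism M <- L + N - F is discarded; M is fixed at 5.
Since F is not a descendant of the intervened variable, it is unaffected.
F = |N - L|  [with N=1, L=-2]  = 3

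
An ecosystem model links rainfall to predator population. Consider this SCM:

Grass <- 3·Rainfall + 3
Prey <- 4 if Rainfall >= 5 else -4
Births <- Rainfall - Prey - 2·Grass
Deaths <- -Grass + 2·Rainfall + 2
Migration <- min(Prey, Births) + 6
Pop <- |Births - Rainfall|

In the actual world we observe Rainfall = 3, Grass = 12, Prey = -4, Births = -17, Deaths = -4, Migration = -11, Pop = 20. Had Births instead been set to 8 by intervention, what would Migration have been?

2

Under do(Births=8), the mechanism Births <- Rainfall - Prey - 2·Grass is discarded; Births is fixed at 8.
Prey = 4 if Rainfall >= 5 else -4  [with Rainfall=3]  = -4
Migration = min(Prey, Births) + 6  [with Prey=-4, Births=8]  = 2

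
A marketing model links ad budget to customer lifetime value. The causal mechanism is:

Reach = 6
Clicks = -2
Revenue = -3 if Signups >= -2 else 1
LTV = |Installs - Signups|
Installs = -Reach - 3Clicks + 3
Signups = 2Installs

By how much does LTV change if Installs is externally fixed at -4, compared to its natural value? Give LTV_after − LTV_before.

1

The intervention breaks the incoming arrows to Installs: Installs = -Reach - 3Clicks + 3 no longer applies, and Installs = -4.
Signups = 2Installs  [with Installs=-4]  = -8
LTV = |Installs - Signups|  [with Installs=-4, Signups=-8]  = 4
Without intervention: Installs = -Reach - 3Clicks + 3  [with Reach=6, Clicks=-2]  = 3; Signups = 2Installs  [with Installs=3]  = 6; LTV = |Installs - Signups|  [with Installs=3, Signups=6]  = 3.
Change = 4 − 3 = 1.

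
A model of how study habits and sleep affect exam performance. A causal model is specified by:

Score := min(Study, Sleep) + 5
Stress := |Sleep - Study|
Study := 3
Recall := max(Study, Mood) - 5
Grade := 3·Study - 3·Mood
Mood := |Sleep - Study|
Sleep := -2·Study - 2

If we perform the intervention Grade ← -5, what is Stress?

11

Intervening sets Grade = -5 and removes its equation (Grade := 3·Study - 3·Mood).
Stress is not downstream of the intervention, so its value is determined by the original equations.
Sleep = -2·Study - 2  [with Study=3]  = -8
Stress = |Sleep - Study|  [with Sleep=-8, Study=3]  = 11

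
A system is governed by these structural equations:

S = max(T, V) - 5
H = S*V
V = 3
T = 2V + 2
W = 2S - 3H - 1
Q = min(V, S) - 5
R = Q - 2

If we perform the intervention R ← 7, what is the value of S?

Intervening sets R = 7 and removes its equation (R = Q - 2).
S is not downstream of the intervention, so its value is determined by the original equations.
T = 2V + 2  [with V=3]  = 8
S = max(T, V) - 5  [with T=8, V=3]  = 3

3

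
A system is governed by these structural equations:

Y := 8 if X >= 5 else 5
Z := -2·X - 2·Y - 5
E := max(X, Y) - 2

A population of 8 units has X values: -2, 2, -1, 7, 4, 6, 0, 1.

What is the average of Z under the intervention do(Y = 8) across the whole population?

do(Y=8) breaks Y's dependence on X. With Y=8 fixed, Z across the units is -17, -25, -19, -35, -29, -33, -21, -23, mean -25.25.

-25.25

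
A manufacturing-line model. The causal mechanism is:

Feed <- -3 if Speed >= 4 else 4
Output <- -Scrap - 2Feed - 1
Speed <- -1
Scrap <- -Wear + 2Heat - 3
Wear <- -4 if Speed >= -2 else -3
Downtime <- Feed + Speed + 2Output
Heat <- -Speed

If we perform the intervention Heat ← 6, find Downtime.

-41

The intervention breaks the incoming arrows to Heat: Heat <- -Speed no longer applies, and Heat = 6.
Feed = -3 if Speed >= 4 else 4  [with Speed=-1]  = 4
Wear = -4 if Speed >= -2 else -3  [with Speed=-1]  = -4
Scrap = -Wear + 2Heat - 3  [with Wear=-4, Heat=6]  = 13
Output = -Scrap - 2Feed - 1  [with Scrap=13, Feed=4]  = -22
Downtime = Feed + Speed + 2Output  [with Feed=4, Speed=-1, Output=-22]  = -41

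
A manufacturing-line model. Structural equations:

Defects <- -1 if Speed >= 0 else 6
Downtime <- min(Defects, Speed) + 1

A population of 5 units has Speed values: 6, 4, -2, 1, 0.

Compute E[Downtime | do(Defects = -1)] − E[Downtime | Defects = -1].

do(Defects=-1) breaks Defects's dependence on Speed. With Defects=-1 fixed, Downtime across the units is 0, 0, -1, 0, 0, mean -0.2.
Observing Defects=-1 restricts to units where Defects's equation naturally yields -1: Speed ∈ {6, 4, 1, 0}. In that subpopulation Downtime = 0, 0, 0, 0, mean 0.
Difference = -0.2 − 0 = -0.2.

-0.2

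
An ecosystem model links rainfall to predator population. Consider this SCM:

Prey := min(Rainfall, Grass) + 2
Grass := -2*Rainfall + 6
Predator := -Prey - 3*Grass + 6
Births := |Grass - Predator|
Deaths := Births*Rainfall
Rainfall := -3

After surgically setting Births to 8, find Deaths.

-24

The intervention breaks the incoming arrows to Births: Births := |Grass - Predator| no longer applies, and Births = 8.
Deaths = Births*Rainfall  [with Births=8, Rainfall=-3]  = -24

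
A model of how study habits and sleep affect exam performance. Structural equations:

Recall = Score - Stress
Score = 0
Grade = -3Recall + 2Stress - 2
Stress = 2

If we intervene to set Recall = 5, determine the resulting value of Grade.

-13

The intervention breaks the incoming arrows to Recall: Recall = Score - Stress no longer applies, and Recall = 5.
Grade = -3Recall + 2Stress - 2  [with Recall=5, Stress=2]  = -13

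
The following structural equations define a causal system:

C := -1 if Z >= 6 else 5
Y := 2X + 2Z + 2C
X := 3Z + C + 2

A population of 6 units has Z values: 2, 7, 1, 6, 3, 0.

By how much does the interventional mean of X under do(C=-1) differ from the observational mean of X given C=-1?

do(C=-1) breaks C's dependence on Z. With C=-1 fixed, X across the units is 7, 22, 4, 19, 10, 1, mean 10.5.
E[X|C=-1] averages over only the 2 units with C=-1 (Z = 7, 6): X = 22, 19, mean 20.5.
Difference = 10.5 − 20.5 = -10.

-10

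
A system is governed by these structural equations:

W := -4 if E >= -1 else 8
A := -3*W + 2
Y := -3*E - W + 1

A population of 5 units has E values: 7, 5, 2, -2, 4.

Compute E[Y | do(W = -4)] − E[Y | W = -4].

do(W=-4) breaks W's dependence on E. With W=-4 fixed, Y across the units is -16, -10, -1, 11, -7, mean -4.6.
Observing W=-4 restricts to units where W's equation naturally yields -4: E ∈ {7, 5, 2, 4}. In that subpopulation Y = -16, -10, -1, -7, mean -8.5.
Difference = -4.6 − (-8.5) = 3.9.

3.9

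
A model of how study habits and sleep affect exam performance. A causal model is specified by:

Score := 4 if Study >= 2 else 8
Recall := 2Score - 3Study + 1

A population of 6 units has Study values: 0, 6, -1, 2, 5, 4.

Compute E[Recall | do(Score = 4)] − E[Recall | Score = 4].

Under do(Score=4), Score's equation is replaced by Score=4 for every unit. Per-unit Recall: 9, -9, 12, 3, -6, -3. Mean = 1.
E[Recall|Score=4] averages over only the 4 units with Score=4 (Study = 6, 2, 5, 4): Recall = -9, 3, -6, -3, mean -3.75.
Difference = 1 − (-3.75) = 4.75.

4.75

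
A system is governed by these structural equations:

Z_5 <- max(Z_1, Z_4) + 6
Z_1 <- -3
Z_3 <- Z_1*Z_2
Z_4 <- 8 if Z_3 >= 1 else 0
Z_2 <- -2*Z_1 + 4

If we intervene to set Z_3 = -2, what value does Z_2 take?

10

Under do(Z_3=-2), the mechanism Z_3 <- Z_1*Z_2 is discarded; Z_3 is fixed at -2.
Since Z_2 is not a descendant of the intervened variable, it is unaffected.
Z_2 = -2*Z_1 + 4  [with Z_1=-3]  = 10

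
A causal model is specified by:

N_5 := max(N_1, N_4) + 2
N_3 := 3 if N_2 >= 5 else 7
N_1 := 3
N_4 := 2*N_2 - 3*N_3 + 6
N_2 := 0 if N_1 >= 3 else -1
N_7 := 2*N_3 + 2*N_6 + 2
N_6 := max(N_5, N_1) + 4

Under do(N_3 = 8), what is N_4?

-18

The intervention breaks the incoming arrows to N_3: N_3 := 3 if N_2 >= 5 else 7 no longer applies, and N_3 = 8.
N_2 = 0 if N_1 >= 3 else -1  [with N_1=3]  = 0
N_4 = 2*N_2 - 3*N_3 + 6  [with N_2=0, N_3=8]  = -18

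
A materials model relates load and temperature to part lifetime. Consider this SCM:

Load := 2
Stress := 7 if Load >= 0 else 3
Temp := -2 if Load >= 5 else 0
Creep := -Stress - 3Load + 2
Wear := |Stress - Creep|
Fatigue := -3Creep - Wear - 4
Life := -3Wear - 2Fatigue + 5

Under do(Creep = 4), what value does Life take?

34

The intervention breaks the incoming arrows to Creep: Creep := -Stress - 3Load + 2 no longer applies, and Creep = 4.
Stress = 7 if Load >= 0 else 3  [with Load=2]  = 7
Wear = |Stress - Creep|  [with Stress=7, Creep=4]  = 3
Fatigue = -3Creep - Wear - 4  [with Creep=4, Wear=3]  = -19
Life = -3Wear - 2Fatigue + 5  [with Wear=3, Fatigue=-19]  = 34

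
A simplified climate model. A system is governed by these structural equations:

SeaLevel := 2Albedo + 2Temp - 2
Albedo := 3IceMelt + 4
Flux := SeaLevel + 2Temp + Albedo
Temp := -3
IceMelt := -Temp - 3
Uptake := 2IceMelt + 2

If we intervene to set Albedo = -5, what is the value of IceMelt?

0

Under do(Albedo=-5), the mechanism Albedo := 3IceMelt + 4 is discarded; Albedo is fixed at -5.
Since IceMelt is not a descendant of the intervened variable, it is unaffected.
IceMelt = -Temp - 3  [with Temp=-3]  = 0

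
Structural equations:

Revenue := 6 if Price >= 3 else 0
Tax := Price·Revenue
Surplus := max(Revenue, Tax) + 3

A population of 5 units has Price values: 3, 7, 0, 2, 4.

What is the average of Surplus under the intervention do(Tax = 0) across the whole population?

6.6

do(Tax=0) breaks Tax's dependence on Price. With Tax=0 fixed, Surplus across the units is 9, 9, 3, 3, 9, mean 6.6.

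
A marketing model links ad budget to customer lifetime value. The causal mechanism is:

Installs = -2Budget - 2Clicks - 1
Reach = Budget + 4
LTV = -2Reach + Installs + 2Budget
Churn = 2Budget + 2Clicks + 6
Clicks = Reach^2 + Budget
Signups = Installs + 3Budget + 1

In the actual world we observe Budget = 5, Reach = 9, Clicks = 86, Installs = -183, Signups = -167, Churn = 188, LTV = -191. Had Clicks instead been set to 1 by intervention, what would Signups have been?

do(Clicks=1) replaces the equation Clicks = Reach^2 + Budget with the constant Clicks = 1.
Installs = -2Budget - 2Clicks - 1  [with Budget=5, Clicks=1]  = -13
Signups = Installs + 3Budget + 1  [with Installs=-13, Budget=5]  = 3

3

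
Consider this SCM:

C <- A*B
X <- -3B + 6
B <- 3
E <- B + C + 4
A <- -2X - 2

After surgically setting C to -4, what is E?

Intervening sets C = -4 and removes its equation (C <- A*B).
E = B + C + 4  [with B=3, C=-4]  = 3

3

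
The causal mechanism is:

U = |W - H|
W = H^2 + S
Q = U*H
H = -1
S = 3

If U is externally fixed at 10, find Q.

-10

Intervening sets U = 10 and removes its equation (U = |W - H|).
Q = U*H  [with U=10, H=-1]  = -10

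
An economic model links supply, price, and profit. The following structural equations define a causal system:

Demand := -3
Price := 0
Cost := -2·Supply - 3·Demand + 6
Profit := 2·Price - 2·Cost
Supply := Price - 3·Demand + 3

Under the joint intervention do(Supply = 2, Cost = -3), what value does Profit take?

Setting Supply = 2, Cost = -3 by intervention discards those variables' equations.
Profit = 2·Price - 2·Cost  [with Price=0, Cost=-3]  = 6

6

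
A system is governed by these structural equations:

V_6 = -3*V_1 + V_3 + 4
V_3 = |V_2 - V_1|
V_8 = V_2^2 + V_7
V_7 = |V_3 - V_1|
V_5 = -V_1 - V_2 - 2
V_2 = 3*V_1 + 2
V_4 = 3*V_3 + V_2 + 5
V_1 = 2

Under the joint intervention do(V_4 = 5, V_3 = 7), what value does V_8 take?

69

The joint intervention fixes V_4 = 5, V_3 = 7, removing each variable's own equation.
V_2 = 3*V_1 + 2  [with V_1=2]  = 8
V_7 = |V_3 - V_1|  [with V_3=7, V_1=2]  = 5
V_8 = V_2^2 + V_7  [with V_2=8, V_7=5]  = 69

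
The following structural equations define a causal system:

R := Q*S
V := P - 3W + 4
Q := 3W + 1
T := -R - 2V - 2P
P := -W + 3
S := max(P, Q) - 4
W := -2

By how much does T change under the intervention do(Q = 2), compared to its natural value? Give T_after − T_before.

-7

Under do(Q=2), the mechanism Q := 3W + 1 is discarded; Q is fixed at 2.
P = -W + 3  [with W=-2]  = 5
V = P - 3W + 4  [with P=5, W=-2]  = 15
S = max(P, Q) - 4  [with P=5, Q=2]  = 1
R = Q*S  [with Q=2, S=1]  = 2
T = -R - 2V - 2P  [with R=2, V=15, P=5]  = -42
Without intervention: Q = 3W + 1  [with W=-2]  = -5; P = -W + 3  [with W=-2]  = 5; V = P - 3W + 4  [with P=5, W=-2]  = 15; S = max(P, Q) - 4  [with P=5, Q=-5]  = 1; R = Q*S  [with Q=-5, S=1]  = -5; T = -R - 2V - 2P  [with R=-5, V=15, P=5]  = -35.
Change = -42 − (-35) = -7.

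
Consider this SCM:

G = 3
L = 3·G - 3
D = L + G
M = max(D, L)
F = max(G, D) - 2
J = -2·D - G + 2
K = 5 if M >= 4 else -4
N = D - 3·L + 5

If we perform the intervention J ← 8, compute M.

do(J=8) replaces the equation J = -2·D - G + 2 with the constant J = 8.
No directed path runs from J to M, so M keeps its natural value.
L = 3·G - 3  [with G=3]  = 6
D = L + G  [with L=6, G=3]  = 9
M = max(D, L)  [with D=9, L=6]  = 9

9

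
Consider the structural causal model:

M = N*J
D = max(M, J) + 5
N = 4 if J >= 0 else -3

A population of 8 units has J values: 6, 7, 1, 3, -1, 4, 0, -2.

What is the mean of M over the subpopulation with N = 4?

14

E[M|N=4] averages over only the 6 units with N=4 (J = 6, 7, 1, 3, 4, 0): M = 24, 28, 4, 12, 16, 0, mean 14.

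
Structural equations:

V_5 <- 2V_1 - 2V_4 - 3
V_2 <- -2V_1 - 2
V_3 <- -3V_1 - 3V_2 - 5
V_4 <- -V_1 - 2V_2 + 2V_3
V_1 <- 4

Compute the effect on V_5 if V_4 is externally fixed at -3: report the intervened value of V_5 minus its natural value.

Intervening sets V_4 = -3 and removes its equation (V_4 <- -V_1 - 2V_2 + 2V_3).
V_5 = 2V_1 - 2V_4 - 3  [with V_1=4, V_4=-3]  = 11
Without intervention: V_2 = -2V_1 - 2  [with V_1=4]  = -10; V_3 = -3V_1 - 3V_2 - 5  [with V_1=4, V_2=-10]  = 13; V_4 = -V_1 - 2V_2 + 2V_3  [with V_1=4, V_2=-10, V_3=13]  = 42; V_5 = 2V_1 - 2V_4 - 3  [with V_1=4, V_4=42]  = -79.
Change = 11 − (-79) = 90.

90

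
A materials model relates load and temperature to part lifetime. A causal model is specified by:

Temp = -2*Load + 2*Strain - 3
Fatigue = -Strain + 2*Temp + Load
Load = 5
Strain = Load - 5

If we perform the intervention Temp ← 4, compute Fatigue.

13

The intervention breaks the incoming arrows to Temp: Temp = -2*Load + 2*Strain - 3 no longer applies, and Temp = 4.
Strain = Load - 5  [with Load=5]  = 0
Fatigue = -Strain + 2*Temp + Load  [with Strain=0, Temp=4, Load=5]  = 13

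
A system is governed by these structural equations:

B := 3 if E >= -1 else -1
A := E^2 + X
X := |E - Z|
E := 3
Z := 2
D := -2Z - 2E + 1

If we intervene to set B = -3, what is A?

Under do(B=-3), the mechanism B := 3 if E >= -1 else -1 is discarded; B is fixed at -3.
Since A is not a descendant of the intervened variable, it is unaffected.
X = |E - Z|  [with E=3, Z=2]  = 1
A = E^2 + X  [with E=3, X=1]  = 10

10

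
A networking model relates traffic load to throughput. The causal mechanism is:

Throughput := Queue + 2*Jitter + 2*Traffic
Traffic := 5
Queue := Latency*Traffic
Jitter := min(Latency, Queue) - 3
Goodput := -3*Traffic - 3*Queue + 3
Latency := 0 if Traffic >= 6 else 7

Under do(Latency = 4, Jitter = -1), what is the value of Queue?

The joint intervention fixes Latency = 4, Jitter = -1, removing each variable's own equation.
Queue = Latency*Traffic  [with Latency=4, Traffic=5]  = 20

20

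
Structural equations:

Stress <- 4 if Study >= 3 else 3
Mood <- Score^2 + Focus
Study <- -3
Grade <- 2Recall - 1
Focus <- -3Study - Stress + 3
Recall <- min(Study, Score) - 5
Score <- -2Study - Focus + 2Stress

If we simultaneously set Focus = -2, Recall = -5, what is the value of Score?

Setting Focus = -2, Recall = -5 by intervention discards those variables' equations.
Stress = 4 if Study >= 3 else 3  [with Study=-3]  = 3
Score = -2Study - Focus + 2Stress  [with Study=-3, Focus=-2, Stress=3]  = 14

14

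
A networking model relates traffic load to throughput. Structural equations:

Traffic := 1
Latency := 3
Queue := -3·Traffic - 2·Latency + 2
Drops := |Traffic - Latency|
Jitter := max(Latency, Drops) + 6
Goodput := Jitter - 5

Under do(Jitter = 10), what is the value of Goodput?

The intervention breaks the incoming arrows to Jitter: Jitter := max(Latency, Drops) + 6 no longer applies, and Jitter = 10.
Goodput = Jitter - 5  [with Jitter=10]  = 5

5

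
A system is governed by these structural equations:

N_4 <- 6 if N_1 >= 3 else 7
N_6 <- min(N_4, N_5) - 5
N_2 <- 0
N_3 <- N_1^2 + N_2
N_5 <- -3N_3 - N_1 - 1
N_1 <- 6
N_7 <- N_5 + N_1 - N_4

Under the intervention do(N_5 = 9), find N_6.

1

The intervention breaks the incoming arrows to N_5: N_5 <- -3N_3 - N_1 - 1 no longer applies, and N_5 = 9.
N_4 = 6 if N_1 >= 3 else 7  [with N_1=6]  = 6
N_6 = min(N_4, N_5) - 5  [with N_4=6, N_5=9]  = 1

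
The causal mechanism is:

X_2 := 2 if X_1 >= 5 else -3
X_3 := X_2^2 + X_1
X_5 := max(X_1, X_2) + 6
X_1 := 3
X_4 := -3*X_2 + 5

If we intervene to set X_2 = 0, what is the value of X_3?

3

The intervention breaks the incoming arrows to X_2: X_2 := 2 if X_1 >= 5 else -3 no longer applies, and X_2 = 0.
X_3 = X_2^2 + X_1  [with X_2=0, X_1=3]  = 3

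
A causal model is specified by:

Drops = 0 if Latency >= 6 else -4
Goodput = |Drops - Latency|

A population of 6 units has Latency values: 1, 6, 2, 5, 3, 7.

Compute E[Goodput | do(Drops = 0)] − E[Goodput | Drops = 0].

-2.5

do(Drops=0) breaks Drops's dependence on Latency. With Drops=0 fixed, Goodput across the units is 1, 6, 2, 5, 3, 7, mean 4.
Observing Drops=0 restricts to units where Drops's equation naturally yields 0: Latency ∈ {6, 7}. In that subpopulation Goodput = 6, 7, mean 6.5.
Difference = 4 − 6.5 = -2.5.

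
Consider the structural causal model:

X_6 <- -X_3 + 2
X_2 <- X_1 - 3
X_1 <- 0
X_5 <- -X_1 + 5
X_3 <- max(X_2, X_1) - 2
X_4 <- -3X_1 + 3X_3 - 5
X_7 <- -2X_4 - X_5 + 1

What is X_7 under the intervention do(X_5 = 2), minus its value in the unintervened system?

Under do(X_5=2), the mechanism X_5 <- -X_1 + 5 is discarded; X_5 is fixed at 2.
X_2 = X_1 - 3  [with X_1=0]  = -3
X_3 = max(X_2, X_1) - 2  [with X_2=-3, X_1=0]  = -2
X_4 = -3X_1 + 3X_3 - 5  [with X_1=0, X_3=-2]  = -11
X_7 = -2X_4 - X_5 + 1  [with X_4=-11, X_5=2]  = 21
Without intervention: X_2 = X_1 - 3  [with X_1=0]  = -3; X_3 = max(X_2, X_1) - 2  [with X_2=-3, X_1=0]  = -2; X_4 = -3X_1 + 3X_3 - 5  [with X_1=0, X_3=-2]  = -11; X_5 = -X_1 + 5  [with X_1=0]  = 5; X_7 = -2X_4 - X_5 + 1  [with X_4=-11, X_5=5]  = 18.
Change = 21 − 18 = 3.

3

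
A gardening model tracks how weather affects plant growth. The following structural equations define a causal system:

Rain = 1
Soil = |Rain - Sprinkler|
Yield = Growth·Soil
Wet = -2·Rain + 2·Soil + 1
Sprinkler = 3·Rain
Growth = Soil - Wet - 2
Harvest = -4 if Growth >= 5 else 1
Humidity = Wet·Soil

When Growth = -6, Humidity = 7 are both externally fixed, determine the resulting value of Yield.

Under do(Growth = -6, Humidity = 7), each intervened variable's structural equation is replaced by its fixed value.
Sprinkler = 3·Rain  [with Rain=1]  = 3
Soil = |Rain - Sprinkler|  [with Rain=1, Sprinkler=3]  = 2
Yield = Growth·Soil  [with Growth=-6, Soil=2]  = -12

-12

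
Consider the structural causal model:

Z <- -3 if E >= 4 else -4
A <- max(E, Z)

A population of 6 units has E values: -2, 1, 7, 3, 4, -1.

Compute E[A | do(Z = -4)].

The intervention sets Z=-4 in all 6 units regardless of E. Recomputing A per unit gives -2, 1, 7, 3, 4, -1; average 2.

2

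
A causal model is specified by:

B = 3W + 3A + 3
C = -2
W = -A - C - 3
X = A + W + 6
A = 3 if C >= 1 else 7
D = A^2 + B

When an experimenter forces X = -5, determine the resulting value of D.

do(X=-5) replaces the equation X = A + W + 6 with the constant X = -5.
Since D is not a descendant of the intervened variable, it is unaffected.
A = 3 if C >= 1 else 7  [with C=-2]  = 7
W = -A - C - 3  [with A=7, C=-2]  = -8
B = 3W + 3A + 3  [with W=-8, A=7]  = 0
D = A^2 + B  [with A=7, B=0]  = 49

49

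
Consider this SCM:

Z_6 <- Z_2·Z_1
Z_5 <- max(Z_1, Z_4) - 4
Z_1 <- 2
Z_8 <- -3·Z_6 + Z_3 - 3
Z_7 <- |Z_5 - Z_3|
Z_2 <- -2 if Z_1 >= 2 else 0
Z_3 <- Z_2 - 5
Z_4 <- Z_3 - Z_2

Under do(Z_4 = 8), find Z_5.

Intervening sets Z_4 = 8 and removes its equation (Z_4 <- Z_3 - Z_2).
Z_5 = max(Z_1, Z_4) - 4  [with Z_1=2, Z_4=8]  = 4

4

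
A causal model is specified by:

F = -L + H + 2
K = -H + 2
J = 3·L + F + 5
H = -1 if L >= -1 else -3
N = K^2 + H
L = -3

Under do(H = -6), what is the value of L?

Under do(H=-6), the mechanism H = -1 if L >= -1 else -3 is discarded; H is fixed at -6.
L is not downstream of the intervention, so its value is determined by the original equations.

-3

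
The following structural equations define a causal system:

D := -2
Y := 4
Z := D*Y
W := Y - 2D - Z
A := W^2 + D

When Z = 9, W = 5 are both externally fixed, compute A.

Setting Z = 9, W = 5 by intervention discards those variables' equations.
A = W^2 + D  [with W=5, D=-2]  = 23

23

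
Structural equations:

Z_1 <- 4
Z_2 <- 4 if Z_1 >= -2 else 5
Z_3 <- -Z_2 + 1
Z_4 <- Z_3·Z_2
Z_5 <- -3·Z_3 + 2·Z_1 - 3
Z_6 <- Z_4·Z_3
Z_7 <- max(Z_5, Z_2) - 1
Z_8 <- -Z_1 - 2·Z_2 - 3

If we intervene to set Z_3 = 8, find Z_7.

The intervention breaks the incoming arrows to Z_3: Z_3 <- -Z_2 + 1 no longer applies, and Z_3 = 8.
Z_2 = 4 if Z_1 >= -2 else 5  [with Z_1=4]  = 4
Z_5 = -3·Z_3 + 2·Z_1 - 3  [with Z_3=8, Z_1=4]  = -19
Z_7 = max(Z_5, Z_2) - 1  [with Z_5=-19, Z_2=4]  = 3

3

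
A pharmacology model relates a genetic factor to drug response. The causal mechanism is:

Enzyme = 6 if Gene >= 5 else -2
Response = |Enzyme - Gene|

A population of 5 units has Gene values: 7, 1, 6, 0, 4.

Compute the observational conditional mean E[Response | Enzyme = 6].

0.5

Observing Enzyme=6 restricts to units where Enzyme's equation naturally yields 6: Gene ∈ {7, 6}. In that subpopulation Response = 1, 0, mean 0.5.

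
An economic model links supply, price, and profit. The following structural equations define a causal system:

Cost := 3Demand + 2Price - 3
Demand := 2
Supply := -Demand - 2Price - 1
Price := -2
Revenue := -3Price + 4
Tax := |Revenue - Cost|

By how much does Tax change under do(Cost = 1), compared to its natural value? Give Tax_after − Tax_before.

-2

Under do(Cost=1), the mechanism Cost := 3Demand + 2Price - 3 is discarded; Cost is fixed at 1.
Revenue = -3Price + 4  [with Price=-2]  = 10
Tax = |Revenue - Cost|  [with Revenue=10, Cost=1]  = 9
Without intervention: Cost = 3Demand + 2Price - 3  [with Demand=2, Price=-2]  = -1; Revenue = -3Price + 4  [with Price=-2]  = 10; Tax = |Revenue - Cost|  [with Revenue=10, Cost=-1]  = 11.
Change = 9 − 11 = -2.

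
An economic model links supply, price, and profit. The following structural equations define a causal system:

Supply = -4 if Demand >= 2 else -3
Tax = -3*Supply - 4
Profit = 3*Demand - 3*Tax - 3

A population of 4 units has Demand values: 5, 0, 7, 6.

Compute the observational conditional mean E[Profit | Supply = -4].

Observing Supply=-4 restricts to units where Supply's equation naturally yields -4: Demand ∈ {5, 7, 6}. In that subpopulation Profit = -12, -6, -9, mean -9.

-9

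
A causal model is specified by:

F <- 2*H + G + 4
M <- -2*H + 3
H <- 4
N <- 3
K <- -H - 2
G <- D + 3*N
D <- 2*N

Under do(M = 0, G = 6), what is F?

18

Under do(M = 0, G = 6), each intervened variable's structural equation is replaced by its fixed value.
F = 2*H + G + 4  [with H=4, G=6]  = 18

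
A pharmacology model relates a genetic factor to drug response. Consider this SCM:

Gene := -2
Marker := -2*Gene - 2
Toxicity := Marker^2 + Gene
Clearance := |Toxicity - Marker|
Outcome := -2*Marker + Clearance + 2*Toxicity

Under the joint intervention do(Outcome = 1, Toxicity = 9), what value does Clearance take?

Under do(Outcome = 1, Toxicity = 9), each intervened variable's structural equation is replaced by its fixed value.
Marker = -2*Gene - 2  [with Gene=-2]  = 2
Clearance = |Toxicity - Marker|  [with Toxicity=9, Marker=2]  = 7

7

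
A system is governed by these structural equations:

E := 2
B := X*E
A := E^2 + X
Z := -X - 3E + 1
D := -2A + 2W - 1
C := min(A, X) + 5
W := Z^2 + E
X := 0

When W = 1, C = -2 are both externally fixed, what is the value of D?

-7

Under do(W = 1, C = -2), each intervened variable's structural equation is replaced by its fixed value.
A = E^2 + X  [with E=2, X=0]  = 4
D = -2A + 2W - 1  [with A=4, W=1]  = -7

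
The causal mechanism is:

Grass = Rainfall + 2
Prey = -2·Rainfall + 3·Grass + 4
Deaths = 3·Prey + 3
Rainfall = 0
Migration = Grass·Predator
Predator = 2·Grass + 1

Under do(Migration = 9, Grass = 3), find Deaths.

The joint intervention fixes Migration = 9, Grass = 3, removing each variable's own equation.
Prey = -2·Rainfall + 3·Grass + 4  [with Rainfall=0, Grass=3]  = 13
Deaths = 3·Prey + 3  [with Prey=13]  = 42

42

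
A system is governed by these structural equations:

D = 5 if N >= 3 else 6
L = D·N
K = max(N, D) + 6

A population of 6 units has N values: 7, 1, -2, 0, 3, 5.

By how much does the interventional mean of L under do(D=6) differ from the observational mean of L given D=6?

The intervention sets D=6 in all 6 units regardless of N. Recomputing L per unit gives 42, 6, -12, 0, 18, 30; average 14.
Conditioning on D=6 selects the 3 unit(s) with N ∈ {1, -2, 0}. Their L values: 6, -12, 0. Mean = -2.
Difference = 14 − (-2) = 16.

16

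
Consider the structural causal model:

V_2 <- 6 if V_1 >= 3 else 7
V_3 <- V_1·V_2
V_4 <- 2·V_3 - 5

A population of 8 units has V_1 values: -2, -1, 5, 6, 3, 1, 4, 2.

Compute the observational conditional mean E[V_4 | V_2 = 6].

Conditioning on V_2=6 selects the 4 unit(s) with V_1 ∈ {5, 6, 3, 4}. Their V_4 values: 55, 67, 31, 43. Mean = 49.

49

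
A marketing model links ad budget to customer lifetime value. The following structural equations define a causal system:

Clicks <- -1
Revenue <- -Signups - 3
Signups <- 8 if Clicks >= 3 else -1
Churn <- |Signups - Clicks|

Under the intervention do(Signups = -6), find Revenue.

3

Under do(Signups=-6), the mechanism Signups <- 8 if Clicks >= 3 else -1 is discarded; Signups is fixed at -6.
Revenue = -Signups - 3  [with Signups=-6]  = 3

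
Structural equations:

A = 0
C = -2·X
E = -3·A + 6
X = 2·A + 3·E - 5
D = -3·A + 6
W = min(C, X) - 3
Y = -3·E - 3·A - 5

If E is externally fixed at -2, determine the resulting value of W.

-14

Under do(E=-2), the mechanism E = -3·A + 6 is discarded; E is fixed at -2.
X = 2·A + 3·E - 5  [with A=0, E=-2]  = -11
C = -2·X  [with X=-11]  = 22
W = min(C, X) - 3  [with C=22, X=-11]  = -14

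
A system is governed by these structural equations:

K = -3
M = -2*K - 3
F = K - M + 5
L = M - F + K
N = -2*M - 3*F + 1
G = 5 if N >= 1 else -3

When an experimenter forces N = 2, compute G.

5

The intervention breaks the incoming arrows to N: N = -2*M - 3*F + 1 no longer applies, and N = 2.
G = 5 if N >= 1 else -3  [with N=2]  = 5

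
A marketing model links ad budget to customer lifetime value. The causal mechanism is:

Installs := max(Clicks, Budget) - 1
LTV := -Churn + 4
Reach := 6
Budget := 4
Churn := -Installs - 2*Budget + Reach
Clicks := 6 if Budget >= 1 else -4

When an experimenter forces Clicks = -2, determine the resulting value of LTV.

9

The intervention breaks the incoming arrows to Clicks: Clicks := 6 if Budget >= 1 else -4 no longer applies, and Clicks = -2.
Installs = max(Clicks, Budget) - 1  [with Clicks=-2, Budget=4]  = 3
Churn = -Installs - 2*Budget + Reach  [with Installs=3, Budget=4, Reach=6]  = -5
LTV = -Churn + 4  [with Churn=-5]  = 9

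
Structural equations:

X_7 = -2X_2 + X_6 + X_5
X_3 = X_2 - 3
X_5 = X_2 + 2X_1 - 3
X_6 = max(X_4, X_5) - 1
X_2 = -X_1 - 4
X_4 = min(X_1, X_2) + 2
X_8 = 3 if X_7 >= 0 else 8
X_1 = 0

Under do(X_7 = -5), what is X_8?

8

do(X_7=-5) replaces the equation X_7 = -2X_2 + X_6 + X_5 with the constant X_7 = -5.
X_8 = 3 if X_7 >= 0 else 8  [with X_7=-5]  = 8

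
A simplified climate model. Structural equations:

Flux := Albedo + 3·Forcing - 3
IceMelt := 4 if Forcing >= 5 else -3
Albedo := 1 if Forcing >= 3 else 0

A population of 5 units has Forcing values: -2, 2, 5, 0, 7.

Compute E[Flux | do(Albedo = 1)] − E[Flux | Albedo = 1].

Under do(Albedo=1), Albedo's equation is replaced by Albedo=1 for every unit. Per-unit Flux: -8, 4, 13, -2, 19. Mean = 5.2.
Conditioning on Albedo=1 selects the 2 unit(s) with Forcing ∈ {5, 7}. Their Flux values: 13, 19. Mean = 16.
Difference = 5.2 − 16 = -10.8.

-10.8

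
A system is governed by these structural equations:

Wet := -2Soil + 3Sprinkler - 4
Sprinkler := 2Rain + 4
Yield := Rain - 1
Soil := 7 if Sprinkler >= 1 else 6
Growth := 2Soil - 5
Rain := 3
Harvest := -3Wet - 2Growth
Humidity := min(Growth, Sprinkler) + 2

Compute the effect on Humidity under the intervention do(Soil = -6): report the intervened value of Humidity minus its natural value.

The intervention breaks the incoming arrows to Soil: Soil := 7 if Sprinkler >= 1 else 6 no longer applies, and Soil = -6.
Sprinkler = 2Rain + 4  [with Rain=3]  = 10
Growth = 2Soil - 5  [with Soil=-6]  = -17
Humidity = min(Growth, Sprinkler) + 2  [with Growth=-17, Sprinkler=10]  = -15
Without intervention: Sprinkler = 2Rain + 4  [with Rain=3]  = 10; Soil = 7 if Sprinkler >= 1 else 6  [with Sprinkler=10]  = 7; Growth = 2Soil - 5  [with Soil=7]  = 9; Humidity = min(Growth, Sprinkler) + 2  [with Growth=9, Sprinkler=10]  = 11.
Change = -15 − 11 = -26.

-26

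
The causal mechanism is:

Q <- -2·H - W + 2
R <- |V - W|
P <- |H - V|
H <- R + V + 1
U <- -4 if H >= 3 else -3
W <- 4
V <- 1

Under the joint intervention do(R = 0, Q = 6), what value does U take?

-3

Under do(R = 0, Q = 6), each intervened variable's structural equation is replaced by its fixed value.
H = R + V + 1  [with R=0, V=1]  = 2
U = -4 if H >= 3 else -3  [with H=2]  = -3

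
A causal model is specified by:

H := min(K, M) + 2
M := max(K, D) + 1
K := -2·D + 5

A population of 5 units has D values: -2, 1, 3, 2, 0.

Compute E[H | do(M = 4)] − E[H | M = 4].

do(M=4) breaks M's dependence on D. With M=4 fixed, H across the units is 6, 5, 1, 3, 6, mean 4.2.
Conditioning on M=4 selects the 2 unit(s) with D ∈ {1, 3}. Their H values: 5, 1. Mean = 3.
Difference = 4.2 − 3 = 1.2.

1.2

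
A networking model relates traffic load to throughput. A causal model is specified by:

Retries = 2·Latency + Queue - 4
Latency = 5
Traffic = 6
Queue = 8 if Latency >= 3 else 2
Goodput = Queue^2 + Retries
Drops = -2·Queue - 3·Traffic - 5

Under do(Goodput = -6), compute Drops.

do(Goodput=-6) replaces the equation Goodput = Queue^2 + Retries with the constant Goodput = -6.
No directed path runs from Goodput to Drops, so Drops keeps its natural value.
Queue = 8 if Latency >= 3 else 2  [with Latency=5]  = 8
Drops = -2·Queue - 3·Traffic - 5  [with Queue=8, Traffic=6]  = -39

-39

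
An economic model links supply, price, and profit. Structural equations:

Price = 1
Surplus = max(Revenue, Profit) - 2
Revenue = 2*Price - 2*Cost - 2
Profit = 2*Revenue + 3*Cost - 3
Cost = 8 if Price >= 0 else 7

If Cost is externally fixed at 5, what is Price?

Under do(Cost=5), the mechanism Cost = 8 if Price >= 0 else 7 is discarded; Cost is fixed at 5.
Price is not downstream of the intervention, so its value is determined by the original equations.

1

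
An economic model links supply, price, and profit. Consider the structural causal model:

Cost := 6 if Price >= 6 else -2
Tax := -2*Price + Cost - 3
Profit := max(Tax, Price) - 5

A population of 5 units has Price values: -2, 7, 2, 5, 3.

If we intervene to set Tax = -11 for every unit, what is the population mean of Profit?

-2

do(Tax=-11) breaks Tax's dependence on Price. With Tax=-11 fixed, Profit across the units is -7, 2, -3, 0, -2, mean -2.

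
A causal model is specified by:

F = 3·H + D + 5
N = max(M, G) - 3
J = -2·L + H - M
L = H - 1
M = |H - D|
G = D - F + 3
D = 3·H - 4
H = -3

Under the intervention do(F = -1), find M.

do(F=-1) replaces the equation F = 3·H + D + 5 with the constant F = -1.
M is not downstream of the intervention, so its value is determined by the original equations.
D = 3·H - 4  [with H=-3]  = -13
M = |H - D|  [with H=-3, D=-13]  = 10

10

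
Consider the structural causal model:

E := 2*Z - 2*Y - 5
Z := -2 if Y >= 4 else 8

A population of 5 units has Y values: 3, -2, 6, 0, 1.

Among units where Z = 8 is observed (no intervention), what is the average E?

E[E|Z=8] averages over only the 4 units with Z=8 (Y = 3, -2, 0, 1): E = 5, 15, 11, 9, mean 10.

10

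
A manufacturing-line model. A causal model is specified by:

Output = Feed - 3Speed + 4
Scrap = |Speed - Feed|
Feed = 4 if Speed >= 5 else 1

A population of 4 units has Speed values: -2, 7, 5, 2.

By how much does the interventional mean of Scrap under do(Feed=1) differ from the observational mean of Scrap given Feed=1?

Every unit gets Feed=1 under the intervention. Scrap values become 3, 6, 4, 1; E[Scrap|do(Feed=1)] = 3.5.
E[Scrap|Feed=1] averages over only the 2 units with Feed=1 (Speed = -2, 2): Scrap = 3, 1, mean 2.
Difference = 3.5 − 2 = 1.5.

1.5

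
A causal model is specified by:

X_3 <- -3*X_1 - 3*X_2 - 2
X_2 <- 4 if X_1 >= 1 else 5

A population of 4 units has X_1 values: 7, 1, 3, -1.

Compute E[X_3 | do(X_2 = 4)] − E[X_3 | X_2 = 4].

Under do(X_2=4), X_2's equation is replaced by X_2=4 for every unit. Per-unit X_3: -35, -17, -23, -11. Mean = -21.5.
Observing X_2=4 restricts to units where X_2's equation naturally yields 4: X_1 ∈ {7, 1, 3}. In that subpopulation X_3 = -35, -17, -23, mean -25.
Difference = -21.5 − (-25) = 3.5.

3.5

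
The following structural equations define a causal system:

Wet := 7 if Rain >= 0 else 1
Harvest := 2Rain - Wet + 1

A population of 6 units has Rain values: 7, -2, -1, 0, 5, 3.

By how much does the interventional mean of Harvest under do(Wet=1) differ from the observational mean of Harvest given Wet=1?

Under do(Wet=1), Wet's equation is replaced by Wet=1 for every unit. Per-unit Harvest: 14, -4, -2, 0, 10, 6. Mean = 4.
E[Harvest|Wet=1] averages over only the 2 units with Wet=1 (Rain = -2, -1): Harvest = -4, -2, mean -3.
Difference = 4 − (-3) = 7.

7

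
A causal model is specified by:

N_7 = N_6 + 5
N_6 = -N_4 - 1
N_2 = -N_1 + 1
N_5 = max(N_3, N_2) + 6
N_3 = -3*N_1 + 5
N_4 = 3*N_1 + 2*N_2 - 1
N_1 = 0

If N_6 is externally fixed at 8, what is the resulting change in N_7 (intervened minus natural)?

Intervening sets N_6 = 8 and removes its equation (N_6 = -N_4 - 1).
N_7 = N_6 + 5  [with N_6=8]  = 13
Without intervention: N_2 = -N_1 + 1  [with N_1=0]  = 1; N_4 = 3*N_1 + 2*N_2 - 1  [with N_1=0, N_2=1]  = 1; N_6 = -N_4 - 1  [with N_4=1]  = -2; N_7 = N_6 + 5  [with N_6=-2]  = 3.
Change = 13 − 3 = 10.

10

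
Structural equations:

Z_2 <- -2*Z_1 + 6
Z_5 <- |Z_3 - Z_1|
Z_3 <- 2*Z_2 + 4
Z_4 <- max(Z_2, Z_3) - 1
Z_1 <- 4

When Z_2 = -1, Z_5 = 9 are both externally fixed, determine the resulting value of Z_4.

The joint intervention fixes Z_2 = -1, Z_5 = 9, removing each variable's own equation.
Z_3 = 2*Z_2 + 4  [with Z_2=-1]  = 2
Z_4 = max(Z_2, Z_3) - 1  [with Z_2=-1, Z_3=2]  = 1

1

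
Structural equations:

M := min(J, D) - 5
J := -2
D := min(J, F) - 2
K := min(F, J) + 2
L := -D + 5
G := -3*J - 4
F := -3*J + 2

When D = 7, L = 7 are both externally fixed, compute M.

The joint intervention fixes D = 7, L = 7, removing each variable's own equation.
M = min(J, D) - 5  [with J=-2, D=7]  = -7

-7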